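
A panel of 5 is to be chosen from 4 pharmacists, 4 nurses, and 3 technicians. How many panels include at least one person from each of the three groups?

Total 5-person selections from all 11: C(11,5) = 462.
Selections missing a whole group: no pharmacists → C(7,5) = 21; no nurses → C(7,5) = 21; no technicians → C(8,5) = 56.
Add back selections omitting two groups (i.e. drawn from a single group): C(4,5) + C(4,5) + C(3,5) = 0.
By inclusion–exclusion: 462 − 98 + 0 = 364.

364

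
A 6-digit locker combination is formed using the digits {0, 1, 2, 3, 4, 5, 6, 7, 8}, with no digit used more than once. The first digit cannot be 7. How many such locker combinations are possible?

The first digit has 9−1 = 8 choices (anything except 7).
The remaining 5 digits are filled from the other 8 symbols without repetition: 8 × 7 × 6 × 5 × 4 = 6720.
Total: 8 × 6720 = 53760.

53760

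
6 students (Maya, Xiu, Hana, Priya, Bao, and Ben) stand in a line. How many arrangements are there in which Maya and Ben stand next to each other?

240

Treat {Maya, Ben} as a single unit. There are 5 units to order, and the pair itself can be ordered 2 ways.
That gives 2 × 5! = 2 × 120 = 240.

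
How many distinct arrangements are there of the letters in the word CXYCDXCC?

The 8 letters of CXYCDXCC have repeats: C appearing 4 times and X appearing twice.
So there are 8! / (4!·2!) = 840 distinguishable arrangements.

840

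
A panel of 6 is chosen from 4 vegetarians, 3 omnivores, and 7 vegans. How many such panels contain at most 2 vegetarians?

Split by how many vegetarians are chosen (0 through 2).
Sum: C(4,0)·C(10,6) + C(4,1)·C(10,5) + C(4,2)·C(10,4) = 210 + 1008 + 1260 = 2478.

2478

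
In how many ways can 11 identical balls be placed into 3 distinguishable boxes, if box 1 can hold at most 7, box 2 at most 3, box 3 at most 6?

By stars and bars, unrestricted non-negative solutions to x_1+…+x_3 = 11 number C(11+2,2) = 78.
Subtract solutions that violate a single cap (substitute x_i' = x_i − (cap_i+1)): x_1 ≥ 8 gives C(5,2) = 10; x_2 ≥ 4 gives C(9,2) = 36; x_3 ≥ 7 gives C(6,2) = 15. Together 61.
Add back pairs where two caps are both exceeded: 0 + 0 + 1 = 1.
By inclusion–exclusion the count is 78 − 61 + 1 = 18.

18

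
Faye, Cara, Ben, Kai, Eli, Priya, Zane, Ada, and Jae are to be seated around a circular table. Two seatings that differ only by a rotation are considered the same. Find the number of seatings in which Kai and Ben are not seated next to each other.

All circular seatings of 9 people number (8)! = 40320.
Seatings with Kai beside Ben: treat them as a block with 2 internal orders, giving 2 × (7)! = 10080.
Subtracting, 40320 − 10080 = 30240.

30240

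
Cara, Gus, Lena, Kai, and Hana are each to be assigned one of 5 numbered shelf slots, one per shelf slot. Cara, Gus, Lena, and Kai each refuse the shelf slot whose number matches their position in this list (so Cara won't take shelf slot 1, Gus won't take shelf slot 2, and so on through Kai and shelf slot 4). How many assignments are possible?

53

Let Aᵢ (for 1 ≤ i ≤ 4) be the placements that put person i in their forbidden shelf slot. Any j of these fix j positions, leaving (5−j)! ways to fill the rest, and there are C(4,j) ways to pick which j.
By inclusion–exclusion, the number of valid placements is Σ_{j=0}^{4} (−1)^j C(4,j)·(5−j)!.
Computing: 120 − 96 + 36 − 8 + 1 = 53.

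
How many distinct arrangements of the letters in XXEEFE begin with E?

30

Fix E in the first position and arrange the remaining 5 letters.
Those 5 letters have E appearing twice and X appearing twice, giving (5)!/(2!·2!) = 30.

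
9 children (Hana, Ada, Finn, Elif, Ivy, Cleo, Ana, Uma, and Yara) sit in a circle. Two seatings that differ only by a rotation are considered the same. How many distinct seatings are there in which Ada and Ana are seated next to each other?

10080

Treat {Ada, Ana} as one unit (2 internal orders) and seat the resulting 8 units around the table: (7)! circular arrangements.
So 2 × (7)! = 2 × 5040 = 10080.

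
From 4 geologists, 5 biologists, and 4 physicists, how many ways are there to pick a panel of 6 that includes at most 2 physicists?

Split by how many physicists are chosen (0 through 2).
Sum: C(4,0)·C(9,6) + C(4,1)·C(9,5) + C(4,2)·C(9,4) = 84 + 504 + 756 = 1344.

1344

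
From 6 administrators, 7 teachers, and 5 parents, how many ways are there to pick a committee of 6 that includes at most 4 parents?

Split by how many parents are chosen (0 through 4).
Sum: C(5,0)·C(13,6) + C(5,1)·C(13,5) + C(5,2)·C(13,4) + C(5,3)·C(13,3) + C(5,4)·C(13,2) = 1716 + 6435 + 7150 + 2860 + 390 = 18551.

18551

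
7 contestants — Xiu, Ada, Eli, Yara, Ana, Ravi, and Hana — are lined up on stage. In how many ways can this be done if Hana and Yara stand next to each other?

1440

Glue Hana and Yara into one block (2 internal orders), leaving 6 units to arrange in a row.
So the count is 2·(6)! = 1440.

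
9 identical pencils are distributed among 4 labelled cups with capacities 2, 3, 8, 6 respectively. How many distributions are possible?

By stars and bars, unrestricted non-negative solutions to x_1+…+x_4 = 9 number C(9+3,3) = 220.
Subtract solutions that violate a single cap (substitute x_i' = x_i − (cap_i+1)): x_1 ≥ 3 gives C(9,3) = 84; x_2 ≥ 4 gives C(8,3) = 56; x_3 ≥ 9 gives C(3,3) = 1; x_4 ≥ 7 gives C(5,3) = 10. Together 151.
Add back pairs where two caps are both exceeded: 10 + 0 + 0 + 0 + 0 + 0 = 10.
By inclusion–exclusion the count is 220 − 151 + 10 = 79.

79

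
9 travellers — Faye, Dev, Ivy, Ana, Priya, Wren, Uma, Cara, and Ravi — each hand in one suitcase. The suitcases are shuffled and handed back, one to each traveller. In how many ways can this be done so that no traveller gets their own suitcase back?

Let Aᵢ be the assignments in which traveller i gets their own suitcase. We want the size of the complement of A₁∪…∪A_9.
By inclusion–exclusion this is Σ_{j=0}^{9} (−1)^j C(9,j)·(9−j)!.
Computing: 362880 − 362880 + 181440 − 60480 + 15120 − 3024 + 504 − 72 + 9 − 1 = 133496.

133496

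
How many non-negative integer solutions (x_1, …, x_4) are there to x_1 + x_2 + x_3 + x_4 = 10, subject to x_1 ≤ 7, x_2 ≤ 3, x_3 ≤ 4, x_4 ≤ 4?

89

Ignoring the caps, the number of non-negative solutions to x_1+…+x_4 = 10 is C(13,3) = 286.
Subtract solutions that violate a single cap (substitute x_i' = x_i − (cap_i+1)): x_1 ≥ 8 gives C(5,3) = 10; x_2 ≥ 4 gives C(9,3) = 84; x_3 ≥ 5 gives C(8,3) = 56; x_4 ≥ 5 gives C(8,3) = 56. Together 206.
Add back pairs where two caps are both exceeded: 0 + 0 + 0 + 4 + 4 + 1 = 9.
By inclusion–exclusion the count is 286 − 206 + 9 = 89.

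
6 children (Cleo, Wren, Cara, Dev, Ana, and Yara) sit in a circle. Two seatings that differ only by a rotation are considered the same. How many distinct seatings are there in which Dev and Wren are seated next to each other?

48

Treat {Dev, Wren} as one unit (2 internal orders) and seat the resulting 5 units around the table: (4)! circular arrangements.
So 2 × (4)! = 2 × 24 = 48.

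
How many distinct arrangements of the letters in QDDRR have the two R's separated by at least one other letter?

18

There are 5!/(2!·2!) = 30 arrangements of QDDRR in total.
Arrangements with the R's together: treat RR as one letter, giving (4)!/(2!) = 12.
Hence 30 − 12 = 18.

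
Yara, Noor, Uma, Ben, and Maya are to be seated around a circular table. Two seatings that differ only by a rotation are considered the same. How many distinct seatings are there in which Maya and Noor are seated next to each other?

12

Glue Maya and Noor into a block (2 internal orders). Seating 4 units around a circle gives (3)! arrangements.
So 2 × (3)! = 2 × 6 = 12.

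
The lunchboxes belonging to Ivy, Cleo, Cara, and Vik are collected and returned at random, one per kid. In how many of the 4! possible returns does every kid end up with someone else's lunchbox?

9

This is the derangement count D_4: permutations of 4 items with no fixed point.
By inclusion–exclusion this is Σ_{j=0}^{4} (−1)^j C(4,j)·(4−j)!.
Computing: 24 − 24 + 12 − 4 + 1 = 9.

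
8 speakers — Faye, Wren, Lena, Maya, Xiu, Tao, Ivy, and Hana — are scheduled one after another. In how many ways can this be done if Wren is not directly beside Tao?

There are 8! = 40320 arrangements in all. If Wren and Tao are adjacent, merging them into one block gives 2·(7)! = 10080 arrangements.
Complementary counting: 40320 − 10080 = 30240.

30240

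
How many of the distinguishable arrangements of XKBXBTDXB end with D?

Fix D in the last position and arrange the remaining 8 letters.
Those 8 letters have B appearing 3 times and X appearing 3 times, giving (8)!/(3!·3!) = 1120.

1120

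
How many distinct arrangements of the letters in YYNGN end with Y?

12

With the last slot taken by Y, it remains to arrange the other 4 letters (YNGN).
Those 4 letters have N appearing twice, giving (4)!/(2!) = 12.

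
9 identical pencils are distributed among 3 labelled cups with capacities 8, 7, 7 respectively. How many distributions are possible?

Ignoring the caps, the number of non-negative solutions to x_1+…+x_3 = 9 is C(11,2) = 55.
Subtract solutions that violate a single cap (substitute x_i' = x_i − (cap_i+1)): x_1 ≥ 9 gives C(2,2) = 1; x_2 ≥ 8 gives C(3,2) = 3; x_3 ≥ 8 gives C(3,2) = 3. Together 7.
No two caps can be exceeded simultaneously, so the pair terms are all 0.
By inclusion–exclusion the count is 55 − 7 + 0 = 48.

48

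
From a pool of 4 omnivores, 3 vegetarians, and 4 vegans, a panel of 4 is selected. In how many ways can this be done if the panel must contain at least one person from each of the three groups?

Total 4-person selections from all 11: C(11,4) = 330.
Selections missing a whole group: no omnivores → C(7,4) = 35; no vegetarians → C(8,4) = 70; no vegans → C(7,4) = 35.
Add back selections omitting two groups (i.e. drawn from a single group): C(4,4) + C(3,4) + C(4,4) = 2.
By inclusion–exclusion: 330 − 140 + 2 = 192.

192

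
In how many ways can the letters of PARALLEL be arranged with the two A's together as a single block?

840

Treat the 2 copies of A as a single block. The multiset to arrange is then {AA, E, L, L, L, P, R}, 7 items in all.
That gives (7)!/(3!) = 840 arrangements.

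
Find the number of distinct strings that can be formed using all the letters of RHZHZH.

60

The 6 letters of RHZHZH have repeats: H appearing 3 times and Z appearing twice.
So there are 6! / (3!·2!) = 60 distinguishable arrangements.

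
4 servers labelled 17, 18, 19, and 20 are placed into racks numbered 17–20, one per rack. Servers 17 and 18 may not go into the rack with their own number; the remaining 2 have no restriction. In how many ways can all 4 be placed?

14

Let Aᵢ (for i ∈ {17, 18}) be the placements that put server i in its forbidden rack. Any j of these fix j positions, leaving (4−j)! ways to fill the rest, and there are C(2,j) ways to pick which j.
By inclusion–exclusion, the number of valid placements is Σ_{j=0}^{2} (−1)^j C(2,j)·(4−j)!.
Computing: 24 − 12 + 2 = 14.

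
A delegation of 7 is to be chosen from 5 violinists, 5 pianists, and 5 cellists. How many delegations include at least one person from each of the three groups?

6075

Unrestricted: C(15,7) = 6435 ways to pick any 7 of the 15.
Selections missing a whole group: no violinists → C(10,7) = 120; no pianists → C(10,7) = 120; no cellists → C(10,7) = 120.
Add back selections omitting two groups (i.e. drawn from a single group): C(5,7) + C(5,7) + C(5,7) = 0.
By inclusion–exclusion: 6435 − 360 + 0 = 6075.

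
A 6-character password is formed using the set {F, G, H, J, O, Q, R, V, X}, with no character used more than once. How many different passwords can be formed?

This is a permutation of 6 out of 9: P(9,6) = 9!/3!.
That product is 9 × 8 × 7 × 6 × 5 × 4 = 60480.

60480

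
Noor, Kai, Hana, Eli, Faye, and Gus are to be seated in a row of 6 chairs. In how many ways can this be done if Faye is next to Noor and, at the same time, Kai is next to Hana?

Treat {Faye,Noor} as one block (2 orders) and {Kai,Hana} as another (2 orders).
That leaves 4 units to arrange: 2 × 2 × 4! = 4 × 24 = 96.

96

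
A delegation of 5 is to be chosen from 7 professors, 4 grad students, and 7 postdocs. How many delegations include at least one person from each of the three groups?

Unrestricted: C(18,5) = 8568 ways to pick any 5 of the 18.
Subtract selections that omit an entire group: no professors → C(11,5) = 462; no grad students → C(14,5) = 2002; no postdocs → C(11,5) = 462.
Add back selections omitting two groups (i.e. drawn from a single group): C(7,5) + C(4,5) + C(7,5) = 42.
By inclusion–exclusion: 8568 − 2926 + 42 = 5684.

5684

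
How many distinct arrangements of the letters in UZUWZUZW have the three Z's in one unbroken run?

Treat the 3 copies of Z as a single block. The multiset to arrange is then {ZZZ, U, U, U, W, W}, 6 items in all.
That gives (6)!/(3!·2!) = 60 arrangements.

60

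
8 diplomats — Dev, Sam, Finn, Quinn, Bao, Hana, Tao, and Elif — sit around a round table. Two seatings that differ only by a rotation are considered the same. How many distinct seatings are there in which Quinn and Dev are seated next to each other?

1440

Glue Quinn and Dev into a block (2 internal orders). Seating 7 units around a circle gives (6)! arrangements.
So 2 × (6)! = 2 × 720 = 1440.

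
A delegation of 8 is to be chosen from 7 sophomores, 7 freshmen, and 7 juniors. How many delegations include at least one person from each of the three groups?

Unrestricted: C(21,8) = 203490 ways to pick any 8 of the 21.
Selections missing a whole group: no sophomores → C(14,8) = 3003; no freshmen → C(14,8) = 3003; no juniors → C(14,8) = 3003.
Add back selections omitting two groups (i.e. drawn from a single group): C(7,8) + C(7,8) + C(7,8) = 0.
By inclusion–exclusion: 203490 − 9009 + 0 = 194481.

194481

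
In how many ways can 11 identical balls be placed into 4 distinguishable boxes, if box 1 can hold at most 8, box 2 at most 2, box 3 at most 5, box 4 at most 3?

62

Without the upper bounds there are C(14,3) = 364 ways to split 11 among 4 boxes.
Subtract solutions that violate a single cap (substitute x_i' = x_i − (cap_i+1)): x_1 ≥ 9 gives C(5,3) = 10; x_2 ≥ 3 gives C(11,3) = 165; x_3 ≥ 6 gives C(8,3) = 56; x_4 ≥ 4 gives C(10,3) = 120. Together 351.
Add back pairs where two caps are both exceeded: 0 + 0 + 0 + 10 + 35 + 4 = 49.
By inclusion–exclusion the count is 364 − 351 + 49 = 62.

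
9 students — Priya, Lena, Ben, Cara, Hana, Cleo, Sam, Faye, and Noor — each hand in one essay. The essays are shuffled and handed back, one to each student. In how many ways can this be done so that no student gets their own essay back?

Count assignments avoiding every fixed point. For any j of the 9 students fixed to their own essay, the other 9−j can be arranged in (9−j)! ways.
By inclusion–exclusion this is Σ_{j=0}^{9} (−1)^j C(9,j)·(9−j)!.
Computing: 362880 − 362880 + 181440 − 60480 + 15120 − 3024 + 504 − 72 + 9 − 1 = 133496.

133496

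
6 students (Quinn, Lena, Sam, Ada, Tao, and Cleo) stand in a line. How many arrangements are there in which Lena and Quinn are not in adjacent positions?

480

There are 6! = 720 arrangements in all. If Lena and Quinn are adjacent, merging them into one block gives 2·(5)! = 240 arrangements.
Complementary counting: 720 − 240 = 480.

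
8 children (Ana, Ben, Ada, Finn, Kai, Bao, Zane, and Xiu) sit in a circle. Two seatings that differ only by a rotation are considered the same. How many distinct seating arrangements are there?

5040

Seat Ana anywhere (absorbing the rotational symmetry), then permute the other 7: (7)! = 5040.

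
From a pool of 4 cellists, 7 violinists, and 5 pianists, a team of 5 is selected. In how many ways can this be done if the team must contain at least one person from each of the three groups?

With no constraint there are C(16,5) = 4368 possible selections.
Selections missing a whole group: no cellists → C(12,5) = 792; no violinists → C(9,5) = 126; no pianists → C(11,5) = 462.
Add back selections omitting two groups (i.e. drawn from a single group): C(4,5) + C(7,5) + C(5,5) = 22.
By inclusion–exclusion: 4368 − 1380 + 22 = 3010.

3010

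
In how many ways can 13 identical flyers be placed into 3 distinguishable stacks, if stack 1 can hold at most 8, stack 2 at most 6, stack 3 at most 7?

41

By stars and bars, unrestricted non-negative solutions to x_1+…+x_3 = 13 number C(13+2,2) = 105.
Subtract solutions that violate a single cap (substitute x_i' = x_i − (cap_i+1)): x_1 ≥ 9 gives C(6,2) = 15; x_2 ≥ 7 gives C(8,2) = 28; x_3 ≥ 8 gives C(7,2) = 21. Together 64.
No two caps can be exceeded simultaneously, so the pair terms are all 0.
By inclusion–exclusion the count is 105 − 64 + 0 = 41.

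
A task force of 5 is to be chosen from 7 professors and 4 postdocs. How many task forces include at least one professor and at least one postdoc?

Total 5-person selections from all 11: C(11,5) = 462.
Selections missing a whole group: no professors → C(4,5) = 0; no postdocs → C(7,5) = 21.
Both groups omitted at once is impossible, so 462 − 21 = 441.

441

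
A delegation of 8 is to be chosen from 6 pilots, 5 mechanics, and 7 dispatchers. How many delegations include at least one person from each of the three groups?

41811

Total 8-person selections from all 18: C(18,8) = 43758.
Selections missing a whole group: no pilots → C(12,8) = 495; no mechanics → C(13,8) = 1287; no dispatchers → C(11,8) = 165.
Add back selections omitting two groups (i.e. drawn from a single group): C(6,8) + C(5,8) + C(7,8) = 0.
By inclusion–exclusion: 43758 − 1947 + 0 = 41811.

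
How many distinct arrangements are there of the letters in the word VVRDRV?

60

The 6 letters of VVRDRV have repeats: R appearing twice and V appearing 3 times.
Dividing 6! = 720 by 3!·2! = 12 for the repeated letters gives 60.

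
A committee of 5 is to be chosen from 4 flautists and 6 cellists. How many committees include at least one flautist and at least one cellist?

246

Total 5-person selections from all 10: C(10,5) = 252.
Selections missing a whole group: no flautists → C(6,5) = 6; no cellists → C(4,5) = 0.
Both groups omitted at once is impossible, so 252 − 6 = 246.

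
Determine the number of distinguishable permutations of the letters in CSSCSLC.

CSSCSLC has 7 letters with C appearing 3 times and S appearing 3 times.
So there are 7! / (3!·3!) = 140 distinguishable arrangements.

140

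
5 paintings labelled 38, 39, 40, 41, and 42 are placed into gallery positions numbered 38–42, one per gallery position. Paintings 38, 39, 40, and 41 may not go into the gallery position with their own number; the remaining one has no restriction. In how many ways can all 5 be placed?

Let Aᵢ (for 38 ≤ i ≤ 41) be the placements that put painting i in its forbidden gallery position. Any j of these fix j positions, leaving (5−j)! ways to fill the rest, and there are C(4,j) ways to pick which j.
By inclusion–exclusion, the number of valid placements is Σ_{j=0}^{4} (−1)^j C(4,j)·(5−j)!.
Computing: 120 − 96 + 36 − 8 + 1 = 53.

53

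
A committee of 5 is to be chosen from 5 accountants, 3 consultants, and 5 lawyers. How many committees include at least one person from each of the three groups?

925

Total 5-person selections from all 13: C(13,5) = 1287.
Selections missing a whole group: no accountants → C(8,5) = 56; no consultants → C(10,5) = 252; no lawyers → C(8,5) = 56.
Add back selections omitting two groups (i.e. drawn from a single group): C(5,5) + C(3,5) + C(5,5) = 2.
By inclusion–exclusion: 1287 − 364 + 2 = 925.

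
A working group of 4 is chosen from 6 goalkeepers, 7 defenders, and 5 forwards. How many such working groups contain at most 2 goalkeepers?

2805

Split by how many goalkeepers are chosen (0 through 2).
Sum: C(6,0)·C(12,4) + C(6,1)·C(12,3) + C(6,2)·C(12,2) = 495 + 1320 + 990 = 2805.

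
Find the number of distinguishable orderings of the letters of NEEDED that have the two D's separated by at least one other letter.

40

Total arrangements of NEEDED: 6!/(3!·2!) = 60.
Arrangements with the D's together: treat DD as one letter, giving (5)!/(3!) = 20.
Hence 60 − 20 = 40.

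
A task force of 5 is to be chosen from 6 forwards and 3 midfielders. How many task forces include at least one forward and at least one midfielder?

Unrestricted: C(9,5) = 126 ways to pick any 5 of the 9.
Subtract selections that omit an entire group: no forwards → C(3,5) = 0; no midfielders → C(6,5) = 6.
Both groups omitted at once is impossible, so 126 − 6 = 120.

120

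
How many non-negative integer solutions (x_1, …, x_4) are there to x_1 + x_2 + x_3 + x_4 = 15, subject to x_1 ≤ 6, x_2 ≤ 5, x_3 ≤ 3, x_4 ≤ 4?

Without the upper bounds there are C(18,3) = 816 ways to split 15 among 4 variables.
Subtract solutions that violate a single cap (substitute x_i' = x_i − (cap_i+1)): x_1 ≥ 7 gives C(11,3) = 165; x_2 ≥ 6 gives C(12,3) = 220; x_3 ≥ 4 gives C(14,3) = 364; x_4 ≥ 5 gives C(13,3) = 286. Together 1035.
Add back pairs where two caps are both exceeded: 10 + 35 + 20 + 56 + 35 + 84 = 240.
Subtract triples: 0 + 0 + 0 + 1 = 1.
By inclusion–exclusion the count is 816 − 1035 + 240 − 1 = 20.

20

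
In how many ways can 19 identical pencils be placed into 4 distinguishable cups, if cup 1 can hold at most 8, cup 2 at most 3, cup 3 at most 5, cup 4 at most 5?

10

Ignoring the caps, the number of non-negative solutions to x_1+…+x_4 = 19 is C(22,3) = 1540.
Subtract solutions that violate a single cap (substitute x_i' = x_i − (cap_i+1)): x_1 ≥ 9 gives C(13,3) = 286; x_2 ≥ 4 gives C(18,3) = 816; x_3 ≥ 6 gives C(16,3) = 560; x_4 ≥ 6 gives C(16,3) = 560. Together 2222.
Add back pairs where two caps are both exceeded: 84 + 35 + 35 + 220 + 220 + 120 = 714.
Subtract triples: 1 + 1 + 0 + 20 = 22.
By inclusion–exclusion the count is 1540 − 2222 + 714 − 22 = 10.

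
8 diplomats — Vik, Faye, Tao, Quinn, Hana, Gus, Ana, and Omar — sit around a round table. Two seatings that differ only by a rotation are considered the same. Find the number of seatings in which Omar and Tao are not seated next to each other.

All circular seatings of 8 people number (7)! = 5040.
Those with Omar next to Tao: fuse the pair into one unit and seat 7 units around a circle — 2·(6)! = 1440.
Subtracting, 5040 − 1440 = 3600.

3600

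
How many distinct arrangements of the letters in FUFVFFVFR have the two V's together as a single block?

336

Treat the 2 copies of V as a single block. The multiset to arrange is then {VV, F, F, F, F, F, R, U}, 8 items in all.
That gives (8)!/(5!) = 336 arrangements.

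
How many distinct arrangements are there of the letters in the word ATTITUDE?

6720

Letter multiplicities in ATTITUDE: A×1, D×1, E×1, I×1, T×3, U×1.
Dividing 8! = 40320 by 3! = 6 for the repeated letters gives 6720.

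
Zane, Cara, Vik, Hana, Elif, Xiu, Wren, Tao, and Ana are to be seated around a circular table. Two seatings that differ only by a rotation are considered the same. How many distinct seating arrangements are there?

40320

Around a circle, 9 distinct people have 9!/9 = (8)! = 40320 rotationally distinct seatings.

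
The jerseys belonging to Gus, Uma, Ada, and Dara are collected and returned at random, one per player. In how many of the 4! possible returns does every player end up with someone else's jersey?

Count assignments avoiding every fixed point. For any j of the 4 players fixed to their old jersey, the other 4−j can be arranged in (4−j)! ways.
By inclusion–exclusion this is Σ_{j=0}^{4} (−1)^j C(4,j)·(4−j)!.
Computing: 24 − 24 + 12 − 4 + 1 = 9.

9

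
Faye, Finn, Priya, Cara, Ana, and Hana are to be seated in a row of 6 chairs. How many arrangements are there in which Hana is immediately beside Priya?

Treat {Hana, Priya} as a single unit. There are 5 units to order, and the pair itself can be ordered 2 ways.
So the count is 2·(5)! = 240.

240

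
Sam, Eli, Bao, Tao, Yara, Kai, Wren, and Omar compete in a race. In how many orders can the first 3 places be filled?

336

This is an ordered selection of 3 from 8: P(8,3).
That gives 8 × 7 × 6 = 336.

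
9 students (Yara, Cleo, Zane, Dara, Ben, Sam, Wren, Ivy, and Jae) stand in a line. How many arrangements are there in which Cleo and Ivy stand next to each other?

80640

Place the 7 others and the Cleo-Ivy pair as 8 objects in a line; the pair has 2 internal arrangements.
So the count is 2·(8)! = 80640.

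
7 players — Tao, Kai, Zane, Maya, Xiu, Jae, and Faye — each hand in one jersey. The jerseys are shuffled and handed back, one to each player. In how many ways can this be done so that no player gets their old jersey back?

1854

This is the derangement count D_7: permutations of 7 items with no fixed point.
By inclusion–exclusion this is Σ_{j=0}^{7} (−1)^j C(7,j)·(7−j)!.
Computing: 5040 − 5040 + 2520 − 840 + 210 − 42 + 7 − 1 = 1854.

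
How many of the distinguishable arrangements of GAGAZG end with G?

With the last slot taken by G, it remains to arrange the other 5 letters (AGAZG).
Those 5 letters have A appearing twice and G appearing twice, giving (5)!/(2!·2!) = 30.

30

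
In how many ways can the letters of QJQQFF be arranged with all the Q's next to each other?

Treat the 3 copies of Q as a single block. The multiset to arrange is then {QQQ, F, F, J}, 4 items in all.
That gives (4)!/(2!) = 12 arrangements.

12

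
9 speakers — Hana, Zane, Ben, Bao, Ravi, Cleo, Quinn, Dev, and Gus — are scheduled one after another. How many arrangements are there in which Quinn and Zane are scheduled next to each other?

Glue Quinn and Zane into one block (2 internal orders), leaving 8 units to arrange in a row.
That gives 2 × 8! = 2 × 40320 = 80640.

80640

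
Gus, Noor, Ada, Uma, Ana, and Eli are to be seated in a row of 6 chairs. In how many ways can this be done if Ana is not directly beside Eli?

480

There are 6! = 720 arrangements in all. If Ana and Eli are adjacent, merging them into one block gives 2·(5)! = 240 arrangements.
Complementary counting: 720 − 240 = 480.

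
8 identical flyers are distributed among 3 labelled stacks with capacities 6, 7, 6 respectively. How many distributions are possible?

38

By stars and bars, unrestricted non-negative solutions to x_1+…+x_3 = 8 number C(8+2,2) = 45.
Subtract solutions that violate a single cap (substitute x_i' = x_i − (cap_i+1)): x_1 ≥ 7 gives C(3,2) = 3; x_2 ≥ 8 gives C(2,2) = 1; x_3 ≥ 7 gives C(3,2) = 3. Together 7.
No two caps can be exceeded simultaneously, so the pair terms are all 0.
By inclusion–exclusion the count is 45 − 7 + 0 = 38.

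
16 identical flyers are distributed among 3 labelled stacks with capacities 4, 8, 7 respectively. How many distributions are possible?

By stars and bars, unrestricted non-negative solutions to x_1+…+x_3 = 16 number C(16+2,2) = 153.
Subtract solutions that violate a single cap (substitute x_i' = x_i − (cap_i+1)): x_1 ≥ 5 gives C(13,2) = 78; x_2 ≥ 9 gives C(9,2) = 36; x_3 ≥ 8 gives C(10,2) = 45. Together 159.
Add back pairs where two caps are both exceeded: 6 + 10 + 0 = 16.
By inclusion–exclusion the count is 153 − 159 + 16 = 10.

10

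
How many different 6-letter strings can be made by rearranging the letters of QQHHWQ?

60

QQHHWQ has 6 letters with H appearing twice and Q appearing 3 times.
The number of distinct arrangements is 6!/(3!·2!) = 720/12 = 60.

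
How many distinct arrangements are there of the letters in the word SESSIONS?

1680

SESSIONS has 8 letters with S appearing 4 times.
So there are 8! / (4!) = 1680 distinguishable arrangements.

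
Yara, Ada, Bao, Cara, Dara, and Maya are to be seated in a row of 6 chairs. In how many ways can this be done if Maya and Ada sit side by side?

Place the 4 others and the Maya-Ada pair as 5 objects in a line; the pair has 2 internal arrangements.
That gives 2 × 5! = 2 × 120 = 240.

240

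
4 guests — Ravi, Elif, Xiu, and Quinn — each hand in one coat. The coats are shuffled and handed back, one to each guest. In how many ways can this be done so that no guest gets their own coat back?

Let Aᵢ be the assignments in which guest i gets their own coat. We want the size of the complement of A₁∪…∪A_4.
By inclusion–exclusion this is Σ_{j=0}^{4} (−1)^j C(4,j)·(4−j)!.
Computing: 24 − 24 + 12 − 4 + 1 = 9.

9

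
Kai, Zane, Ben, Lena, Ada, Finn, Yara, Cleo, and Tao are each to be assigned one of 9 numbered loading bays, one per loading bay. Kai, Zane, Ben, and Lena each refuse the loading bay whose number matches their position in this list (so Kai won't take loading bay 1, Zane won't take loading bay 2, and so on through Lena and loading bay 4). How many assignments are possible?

229080

Let Aᵢ (for 1 ≤ i ≤ 4) be the placements that put person i in their forbidden loading bay. Any j of these fix j positions, leaving (9−j)! ways to fill the rest, and there are C(4,j) ways to pick which j.
By inclusion–exclusion, the number of valid placements is Σ_{j=0}^{4} (−1)^j C(4,j)·(9−j)!.
Computing: 362880 − 161280 + 30240 − 2880 + 120 = 229080.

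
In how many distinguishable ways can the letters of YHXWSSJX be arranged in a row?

YHXWSSJX has 8 letters with S appearing twice and X appearing twice.
Dividing 8! = 40320 by 2!·2! = 4 for the repeated letters gives 10080.

10080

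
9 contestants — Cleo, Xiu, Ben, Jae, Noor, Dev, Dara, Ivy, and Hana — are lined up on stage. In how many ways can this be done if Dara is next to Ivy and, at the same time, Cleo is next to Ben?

20160

Treat {Dara,Ivy} as one block (2 orders) and {Cleo,Ben} as another (2 orders).
That leaves 7 units to arrange: 2 × 2 × 7! = 4 × 5040 = 20160.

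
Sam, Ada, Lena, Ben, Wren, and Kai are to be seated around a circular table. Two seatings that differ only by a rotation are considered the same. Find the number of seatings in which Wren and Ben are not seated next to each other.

Without the restriction there are (5)! = 120 seatings.
Seatings with Wren beside Ben: treat them as a block with 2 internal orders, giving 2 × (4)! = 48.
Subtracting, 120 − 48 = 72.

72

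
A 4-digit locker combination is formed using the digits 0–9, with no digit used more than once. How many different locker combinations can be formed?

This is a permutation of 4 out of 10: P(10,4) = 10!/6!.
That product is 10 × 9 × 8 × 7 = 5040.

5040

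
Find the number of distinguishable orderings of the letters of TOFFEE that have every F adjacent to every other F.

60

Treat the 2 copies of F as a single block. The multiset to arrange is then {FF, E, E, O, T}, 5 items in all.
That gives (5)!/(2!) = 60 arrangements.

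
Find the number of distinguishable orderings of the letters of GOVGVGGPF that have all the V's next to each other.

1680

Treat the 2 copies of V as a single block. The multiset to arrange is then {VV, F, G, G, G, G, O, P}, 8 items in all.
That gives (8)!/(4!) = 1680 arrangements.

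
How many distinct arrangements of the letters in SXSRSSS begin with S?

30

Fix S in the first position and arrange the remaining 6 letters.
Those 6 letters have S appearing 4 times, giving (6)!/(4!) = 30.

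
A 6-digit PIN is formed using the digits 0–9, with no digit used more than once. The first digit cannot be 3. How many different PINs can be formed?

The first digit has 10−1 = 9 choices (anything except 3).
The remaining 5 digits are filled from the other 9 symbols without repetition: 9 × 8 × 7 × 6 × 5 = 15120.
Total: 9 × 15120 = 136080.

136080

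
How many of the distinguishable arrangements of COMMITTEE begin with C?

5040

Fix C in the first position and arrange the remaining 8 letters.
Those 8 letters have E appearing twice, M appearing twice, and T appearing twice, giving (8)!/(2!·2!·2!) = 5040.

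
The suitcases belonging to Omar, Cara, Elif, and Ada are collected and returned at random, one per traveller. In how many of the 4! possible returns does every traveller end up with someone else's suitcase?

9

Let Aᵢ be the assignments in which traveller i gets their own suitcase. We want the size of the complement of A₁∪…∪A_4.
By inclusion–exclusion this is Σ_{j=0}^{4} (−1)^j C(4,j)·(4−j)!.
Computing: 24 − 24 + 12 − 4 + 1 = 9.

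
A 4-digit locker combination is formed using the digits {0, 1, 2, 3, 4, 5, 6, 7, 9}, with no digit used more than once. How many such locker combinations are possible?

3024

Choose and order 4 of the 9 symbols: the first digit has 9 options, the next 8, then 7, 6.
9 × 8 × 7 × 6 = 3024.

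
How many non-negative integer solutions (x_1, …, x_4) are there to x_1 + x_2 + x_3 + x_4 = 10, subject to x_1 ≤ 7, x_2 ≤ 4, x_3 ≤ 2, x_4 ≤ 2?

35

Ignoring the caps, the number of non-negative solutions to x_1+…+x_4 = 10 is C(13,3) = 286.
Subtract solutions that violate a single cap (substitute x_i' = x_i − (cap_i+1)): x_1 ≥ 8 gives C(5,3) = 10; x_2 ≥ 5 gives C(8,3) = 56; x_3 ≥ 3 gives C(10,3) = 120; x_4 ≥ 3 gives C(10,3) = 120. Together 306.
Add back pairs where two caps are both exceeded: 0 + 0 + 0 + 10 + 10 + 35 = 55.
By inclusion–exclusion the count is 286 − 306 + 55 = 35.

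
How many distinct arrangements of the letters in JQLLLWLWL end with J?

Fix J in the last position and arrange the remaining 8 letters.
Those 8 letters have L appearing 5 times and W appearing twice, giving (8)!/(5!·2!) = 168.

168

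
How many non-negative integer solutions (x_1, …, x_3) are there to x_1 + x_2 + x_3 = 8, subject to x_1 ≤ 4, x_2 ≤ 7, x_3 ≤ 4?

24

Ignoring the caps, the number of non-negative solutions to x_1+…+x_3 = 8 is C(10,2) = 45.
Subtract solutions that violate a single cap (substitute x_i' = x_i − (cap_i+1)): x_1 ≥ 5 gives C(5,2) = 10; x_2 ≥ 8 gives C(2,2) = 1; x_3 ≥ 5 gives C(5,2) = 10. Together 21.
No two caps can be exceeded simultaneously, so the pair terms are all 0.
By inclusion–exclusion the count is 45 − 21 + 0 = 24.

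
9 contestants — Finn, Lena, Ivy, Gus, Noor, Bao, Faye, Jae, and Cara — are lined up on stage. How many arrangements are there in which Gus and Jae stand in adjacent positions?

Place the 7 others and the Gus-Jae pair as 8 objects in a line; the pair has 2 internal arrangements.
That gives 2 × 8! = 2 × 40320 = 80640.

80640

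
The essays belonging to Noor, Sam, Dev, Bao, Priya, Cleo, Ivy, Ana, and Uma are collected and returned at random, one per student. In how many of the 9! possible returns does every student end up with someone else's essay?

133496

Count assignments avoiding every fixed point. For any j of the 9 students fixed to their own essay, the other 9−j can be arranged in (9−j)! ways.
By inclusion–exclusion this is Σ_{j=0}^{9} (−1)^j C(9,j)·(9−j)!.
Computing: 362880 − 362880 + 181440 − 60480 + 15120 − 3024 + 504 − 72 + 9 − 1 = 133496.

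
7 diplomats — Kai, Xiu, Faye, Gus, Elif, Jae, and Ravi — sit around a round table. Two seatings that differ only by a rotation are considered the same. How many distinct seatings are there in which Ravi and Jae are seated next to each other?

240

Treat {Ravi, Jae} as one unit (2 internal orders) and seat the resulting 6 units around the table: (5)! circular arrangements.
So 2 × (5)! = 2 × 120 = 240.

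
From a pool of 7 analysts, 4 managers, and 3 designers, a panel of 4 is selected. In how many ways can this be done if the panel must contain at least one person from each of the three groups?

462

Unrestricted: C(14,4) = 1001 ways to pick any 4 of the 14.
Selections missing a whole group: no analysts → C(7,4) = 35; no managers → C(10,4) = 210; no designers → C(11,4) = 330.
Add back selections omitting two groups (i.e. drawn from a single group): C(7,4) + C(4,4) + C(3,4) = 36.
By inclusion–exclusion: 1001 − 575 + 36 = 462.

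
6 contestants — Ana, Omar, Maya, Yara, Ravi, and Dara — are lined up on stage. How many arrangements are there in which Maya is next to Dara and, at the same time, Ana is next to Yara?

96

Treat {Maya,Dara} as one block (2 orders) and {Ana,Yara} as another (2 orders).
That leaves 4 units to arrange: 2 × 2 × 4! = 4 × 24 = 96.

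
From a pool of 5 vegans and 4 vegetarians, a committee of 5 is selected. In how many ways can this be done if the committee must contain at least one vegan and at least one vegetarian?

125

With no constraint there are C(9,5) = 126 possible selections.
Subtract selections that omit an entire group: no vegans → C(4,5) = 0; no vegetarians → C(5,5) = 1.
Both groups omitted at once is impossible, so 126 − 1 = 125.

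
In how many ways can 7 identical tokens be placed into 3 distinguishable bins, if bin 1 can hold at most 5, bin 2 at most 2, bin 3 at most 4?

12

By stars and bars, unrestricted non-negative solutions to x_1+…+x_3 = 7 number C(7+2,2) = 36.
Subtract solutions that violate a single cap (substitute x_i' = x_i − (cap_i+1)): x_1 ≥ 6 gives C(3,2) = 3; x_2 ≥ 3 gives C(6,2) = 15; x_3 ≥ 5 gives C(4,2) = 6. Together 24.
No two caps can be exceeded simultaneously, so the pair terms are all 0.
By inclusion–exclusion the count is 36 − 24 + 0 = 12.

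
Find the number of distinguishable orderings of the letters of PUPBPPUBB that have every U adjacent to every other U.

280

Treat the 2 copies of U as a single block. The multiset to arrange is then {UU, B, B, B, P, P, P, P}, 8 items in all.
That gives (8)!/(4!·3!) = 280 arrangements.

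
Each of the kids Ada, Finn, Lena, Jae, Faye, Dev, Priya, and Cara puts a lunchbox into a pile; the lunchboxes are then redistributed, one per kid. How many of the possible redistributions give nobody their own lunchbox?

14833

Let Aᵢ be the assignments in which kid i gets their own lunchbox. We want the size of the complement of A₁∪…∪A_8.
By inclusion–exclusion this is Σ_{j=0}^{8} (−1)^j C(8,j)·(8−j)!.
Computing: 40320 − 40320 + 20160 − 6720 + 1680 − 336 + 56 − 8 + 1 = 14833.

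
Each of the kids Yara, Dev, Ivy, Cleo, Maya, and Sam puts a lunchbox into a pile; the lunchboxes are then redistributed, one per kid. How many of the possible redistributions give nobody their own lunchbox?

This is the derangement count D_6: permutations of 6 items with no fixed point.
By inclusion–exclusion this is Σ_{j=0}^{6} (−1)^j C(6,j)·(6−j)!.
Computing: 720 − 720 + 360 − 120 + 30 − 6 + 1 = 265.

265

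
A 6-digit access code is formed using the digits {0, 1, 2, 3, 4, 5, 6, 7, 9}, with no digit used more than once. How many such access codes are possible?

60480

Choose and order 6 of the 9 symbols: the first digit has 9 options, the next 8, and so on down to 4.
9 × 8 × 7 × 6 × 5 × 4 = 60480.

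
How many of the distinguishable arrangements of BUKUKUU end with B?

With the last slot taken by B, it remains to arrange the other 6 letters (UKUKUU).
Those 6 letters have K appearing twice and U appearing 4 times, giving (6)!/(4!·2!) = 15.

15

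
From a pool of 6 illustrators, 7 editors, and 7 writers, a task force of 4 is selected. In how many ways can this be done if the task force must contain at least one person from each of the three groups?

Total 4-person selections from all 20: C(20,4) = 4845.
Subtract selections that omit an entire group: no illustrators → C(14,4) = 1001; no editors → C(13,4) = 715; no writers → C(13,4) = 715.
Add back selections omitting two groups (i.e. drawn from a single group): C(6,4) + C(7,4) + C(7,4) = 85.
By inclusion–exclusion: 4845 − 2431 + 85 = 2499.

2499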